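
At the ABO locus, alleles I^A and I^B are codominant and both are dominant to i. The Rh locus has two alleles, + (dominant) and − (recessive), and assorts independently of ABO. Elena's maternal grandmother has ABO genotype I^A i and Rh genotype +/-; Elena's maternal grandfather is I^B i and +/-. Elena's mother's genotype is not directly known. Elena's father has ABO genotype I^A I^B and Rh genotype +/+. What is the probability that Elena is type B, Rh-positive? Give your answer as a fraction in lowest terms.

3/8

Elena's mother's ABO genotype from I^A i × I^B i: 1/4 I^A I^B, 1/4 I^A i, 1/4 I^B i, 1/4 i i.
Crossing each possibility with the father I^A I^B and summing P(type B): 1/4·1/4 + 1/4·1/4 + 1/4·1/2 + 1/4·1/2 = 3/8.
Similarly for Rh via the mother's Rh distribution: P(Rh+) = 1.
Independent loci: 3/8 × 1 = 3/8.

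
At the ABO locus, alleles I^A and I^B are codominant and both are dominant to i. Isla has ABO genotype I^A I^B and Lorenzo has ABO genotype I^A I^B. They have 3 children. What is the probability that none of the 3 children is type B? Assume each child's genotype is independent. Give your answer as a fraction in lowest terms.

ABO cross I^A I^B × I^A I^B → 1/4 A, 1/4 B, 1/2 AB.
So P(type B) = 1/4 per child.
P(not type B) = 3/4 for one child; (3/4)^3 = 27/64.

27/64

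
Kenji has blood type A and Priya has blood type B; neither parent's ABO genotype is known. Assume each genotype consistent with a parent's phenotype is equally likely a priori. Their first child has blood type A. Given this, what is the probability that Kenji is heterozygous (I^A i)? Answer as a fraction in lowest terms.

1/3

Possible genotypes: Kenji ∈ {I^A I^A, I^A i}; Priya ∈ {I^B I^B, I^B i}.
Weight each parental genotype pair by prior × P(type-A child):
  I^A I^A × I^B i: posterior weight 2/3.
  I^A i × I^B i: posterior weight 1/3.
Sum the posterior weight over pairs where Kenji is I^A i: 1/3.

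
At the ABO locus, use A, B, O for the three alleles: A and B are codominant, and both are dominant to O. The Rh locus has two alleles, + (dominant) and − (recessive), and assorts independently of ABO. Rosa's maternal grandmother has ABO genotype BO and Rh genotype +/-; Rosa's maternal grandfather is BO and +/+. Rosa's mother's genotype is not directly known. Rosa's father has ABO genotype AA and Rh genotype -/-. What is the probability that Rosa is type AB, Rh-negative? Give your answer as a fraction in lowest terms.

1/8

Rosa's mother's ABO genotype from BO × BO: 1/4 BB, 1/2 BO, 1/4 OO.
Crossing each possibility with the father AA and summing P(type AB): 1/4·1 + 1/2·1/2 + 1/4·0 = 1/2.
Similarly for Rh via the mother's Rh distribution: P(Rh-) = 1/4.
Independent loci: 1/2 × 1/4 = 1/8.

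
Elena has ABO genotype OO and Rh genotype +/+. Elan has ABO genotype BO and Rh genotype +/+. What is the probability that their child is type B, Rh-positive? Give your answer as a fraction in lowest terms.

1/2

ABO cross OO × BO → offspring phenotypes: 1/2 O, 1/2 B.
Rh cross +/+ × +/+ → 1 Rh+.
Independent loci: P(type B, Rh-positive) = 1/2 × 1 = 1/2.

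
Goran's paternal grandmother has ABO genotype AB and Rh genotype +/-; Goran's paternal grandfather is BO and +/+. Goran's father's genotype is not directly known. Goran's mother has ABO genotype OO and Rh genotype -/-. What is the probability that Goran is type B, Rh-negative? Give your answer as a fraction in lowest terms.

1/8

Goran's father's ABO genotype from AB × BO: 1/4 AB, 1/4 AO, 1/4 BB, 1/4 BO.
Crossing each possibility with the mother OO and summing P(type B): 1/4·1/2 + 1/4·0 + 1/4·1 + 1/4·1/2 = 1/2.
Similarly for Rh via the father's Rh distribution: P(Rh-) = 1/4.
Independent loci: 1/2 × 1/4 = 1/8.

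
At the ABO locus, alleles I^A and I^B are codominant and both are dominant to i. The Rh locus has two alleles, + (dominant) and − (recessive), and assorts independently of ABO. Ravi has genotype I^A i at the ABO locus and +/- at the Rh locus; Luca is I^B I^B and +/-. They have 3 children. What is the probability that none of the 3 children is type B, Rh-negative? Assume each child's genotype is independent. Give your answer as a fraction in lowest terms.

ABO cross I^A i × I^B I^B → 1/2 B, 1/2 AB.
Rh cross +/- × +/- → 3/4 Rh+, 1/4 Rh-; so P(type B, Rh-negative) = 1/2 × 1/4 = 1/8 per child.
P(not type B, Rh-negative) = 7/8 for one child; (7/8)^3 = 343/512.

343/512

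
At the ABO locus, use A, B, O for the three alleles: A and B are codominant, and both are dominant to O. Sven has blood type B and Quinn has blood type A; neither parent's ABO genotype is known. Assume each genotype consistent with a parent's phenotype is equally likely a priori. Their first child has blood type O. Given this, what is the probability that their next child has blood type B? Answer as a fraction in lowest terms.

Possible genotypes: Sven ∈ {BB, BO}; Quinn ∈ {AA, AO}.
Weight each parental genotype pair by prior × P(type-O child):
  BO × AO: posterior weight 1; P(next child type B) = 1/4.
Weighted sum = 1/4.

1/4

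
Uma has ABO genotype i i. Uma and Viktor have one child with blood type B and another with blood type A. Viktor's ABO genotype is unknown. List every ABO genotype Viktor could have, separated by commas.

I^A I^B

For each candidate genotype of Viktor, check whether crossing it with i i can produce every observed child phenotype.
  I^A I^A → possible child types {A} ✗
  I^A I^B → possible child types {A, B} ✓
  I^A i → possible child types {O, A} ✗
  I^B I^B → possible child types {B} ✗
  I^B i → possible child types {O, B} ✗
  i i → possible child types {O} ✗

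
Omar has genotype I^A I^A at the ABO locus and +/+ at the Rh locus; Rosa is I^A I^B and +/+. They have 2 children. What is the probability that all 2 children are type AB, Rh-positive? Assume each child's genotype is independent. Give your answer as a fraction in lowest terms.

ABO cross I^A I^A × I^A I^B → 1/2 A, 1/2 AB.
Rh cross +/+ × +/+ → 1 Rh+; so P(type AB, Rh-positive) = 1/2 × 1 = 1/2 per child.
All 2 independent: (1/2)^2 = 1/4.

1/4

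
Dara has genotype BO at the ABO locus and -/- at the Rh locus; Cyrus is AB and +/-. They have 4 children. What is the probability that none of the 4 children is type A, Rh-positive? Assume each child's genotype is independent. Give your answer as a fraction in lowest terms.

2401/4096

ABO cross BO × AB → 1/4 A, 1/2 B, 1/4 AB.
Rh cross -/- × +/- → 1/2 Rh+, 1/2 Rh-; so P(type A, Rh-positive) = 1/4 × 1/2 = 1/8 per child.
P(not type A, Rh-positive) = 7/8 for one child; (7/8)^4 = 2401/4096.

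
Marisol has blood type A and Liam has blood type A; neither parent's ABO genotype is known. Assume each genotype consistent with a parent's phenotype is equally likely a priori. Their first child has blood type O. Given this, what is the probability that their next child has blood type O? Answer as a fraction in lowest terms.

1/4

Possible genotypes: Marisol ∈ {AA, AO}; Liam ∈ {AA, AO}.
Weight each parental genotype pair by prior × P(type-O child):
  AO × AO: posterior weight 1; P(next child type O) = 1/4.
Weighted sum = 1/4.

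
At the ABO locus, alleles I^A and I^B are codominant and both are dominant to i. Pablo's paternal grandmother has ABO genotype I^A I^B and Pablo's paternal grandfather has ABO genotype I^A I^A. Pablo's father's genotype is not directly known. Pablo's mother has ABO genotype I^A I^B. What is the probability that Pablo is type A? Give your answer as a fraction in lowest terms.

Pablo's father's ABO genotype from I^A I^B × I^A I^A: 1/2 I^A I^A, 1/2 I^A I^B.
Crossing each possibility with the mother I^A I^B and summing P(type A): 1/2·1/2 + 1/2·1/4 = 3/8.

3/8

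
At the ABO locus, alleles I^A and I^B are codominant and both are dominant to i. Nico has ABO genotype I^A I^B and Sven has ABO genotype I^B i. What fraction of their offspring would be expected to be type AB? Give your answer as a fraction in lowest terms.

ABO cross I^A I^B × I^B i → offspring phenotypes: 1/4 A, 1/2 B, 1/4 AB.
So P(type AB) = 1/4.

1/4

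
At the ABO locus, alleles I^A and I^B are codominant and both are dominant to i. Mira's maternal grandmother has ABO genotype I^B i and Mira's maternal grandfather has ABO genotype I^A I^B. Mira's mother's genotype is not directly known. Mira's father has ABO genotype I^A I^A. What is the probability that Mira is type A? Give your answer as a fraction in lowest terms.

Mira's mother's ABO genotype from I^B i × I^A I^B: 1/4 I^A I^B, 1/4 I^A i, 1/4 I^B I^B, 1/4 I^B i.
Crossing each possibility with the father I^A I^A and summing P(type A): 1/4·1/2 + 1/4·1 + 1/4·0 + 1/4·1/2 = 1/2.

1/2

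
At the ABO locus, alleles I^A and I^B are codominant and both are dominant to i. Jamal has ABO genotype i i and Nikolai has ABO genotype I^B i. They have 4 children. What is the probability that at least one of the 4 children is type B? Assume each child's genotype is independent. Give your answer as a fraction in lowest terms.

ABO cross i i × I^B i → 1/2 O, 1/2 B.
So P(type B) = 1/2 per child.
P(none) = (1/2)^4 = 1/16; P(at least one) = 1 − 1/16 = 15/16.

15/16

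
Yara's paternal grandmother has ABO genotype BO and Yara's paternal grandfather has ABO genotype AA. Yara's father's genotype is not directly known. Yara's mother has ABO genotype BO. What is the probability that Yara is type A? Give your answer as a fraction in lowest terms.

1/4

Yara's father's ABO genotype from BO × AA: 1/2 AB, 1/2 AO.
Crossing each possibility with the mother BO and summing P(type A): 1/2·1/4 + 1/2·1/4 = 1/4.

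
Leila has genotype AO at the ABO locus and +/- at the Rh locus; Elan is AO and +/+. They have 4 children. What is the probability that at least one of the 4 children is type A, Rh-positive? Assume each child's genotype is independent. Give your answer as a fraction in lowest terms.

ABO cross AO × AO → 1/4 O, 3/4 A.
Rh cross +/- × +/+ → 1 Rh+; so P(type A, Rh-positive) = 3/4 × 1 = 3/4 per child.
P(none) = (1/4)^4 = 1/256; P(at least one) = 1 − 1/256 = 255/256.

255/256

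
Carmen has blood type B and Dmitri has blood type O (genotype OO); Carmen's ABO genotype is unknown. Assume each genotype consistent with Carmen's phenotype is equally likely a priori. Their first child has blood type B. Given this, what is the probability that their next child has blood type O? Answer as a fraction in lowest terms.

1/6

Possible genotypes: Carmen ∈ {BB, BO}; Dmitri ∈ {OO}.
Weight each parental genotype pair by prior × P(type-B child):
  BB × OO: posterior weight 2/3; P(next child type O) = 0.
  BO × OO: posterior weight 1/3; P(next child type O) = 1/2.
Weighted sum = 1/6.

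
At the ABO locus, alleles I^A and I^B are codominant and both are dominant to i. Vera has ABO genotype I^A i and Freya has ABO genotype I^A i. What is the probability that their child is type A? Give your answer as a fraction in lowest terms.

3/4

ABO cross I^A i × I^A i → offspring phenotypes: 1/4 O, 3/4 A.
So P(type A) = 3/4.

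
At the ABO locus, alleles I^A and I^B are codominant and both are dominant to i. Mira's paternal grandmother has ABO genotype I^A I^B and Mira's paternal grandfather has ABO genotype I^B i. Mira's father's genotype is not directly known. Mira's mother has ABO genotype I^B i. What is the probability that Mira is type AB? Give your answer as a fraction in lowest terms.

1/8

Mira's father's ABO genotype from I^A I^B × I^B i: 1/4 I^A I^B, 1/4 I^A i, 1/4 I^B I^B, 1/4 I^B i.
Crossing each possibility with the mother I^B i and summing P(type AB): 1/4·1/4 + 1/4·1/4 + 1/4·0 + 1/4·0 = 1/8.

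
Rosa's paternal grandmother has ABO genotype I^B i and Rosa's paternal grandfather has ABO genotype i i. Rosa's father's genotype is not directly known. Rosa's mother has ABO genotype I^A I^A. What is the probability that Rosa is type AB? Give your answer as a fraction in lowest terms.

Rosa's father's ABO genotype from I^B i × i i: 1/2 I^B i, 1/2 i i.
Crossing each possibility with the mother I^A I^A and summing P(type AB): 1/2·1/2 + 1/2·0 = 1/4.

1/4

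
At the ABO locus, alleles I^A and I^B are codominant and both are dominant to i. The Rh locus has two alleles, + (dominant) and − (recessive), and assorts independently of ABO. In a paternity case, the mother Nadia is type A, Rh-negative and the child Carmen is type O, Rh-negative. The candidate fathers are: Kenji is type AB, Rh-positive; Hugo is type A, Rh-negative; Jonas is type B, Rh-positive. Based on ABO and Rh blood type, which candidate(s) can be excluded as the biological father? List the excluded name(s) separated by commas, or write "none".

A candidate is excluded only if no genotype consistent with his phenotype could produce a type O, Rh-negative child with a type A, Rh-negative mother.
Kenji (type AB, Rh+): no genotype consistent with that phenotype can produce a type-O Rh- child with a type-A mother.

Kenji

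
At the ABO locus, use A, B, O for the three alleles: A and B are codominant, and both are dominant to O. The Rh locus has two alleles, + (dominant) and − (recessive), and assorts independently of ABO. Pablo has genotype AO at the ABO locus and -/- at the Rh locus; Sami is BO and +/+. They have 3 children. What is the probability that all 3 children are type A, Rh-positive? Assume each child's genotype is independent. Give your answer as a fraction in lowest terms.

1/64

ABO cross AO × BO → 1/4 O, 1/4 A, 1/4 B, 1/4 AB.
Rh cross -/- × +/+ → 1 Rh+; so P(type A, Rh-positive) = 1/4 × 1 = 1/4 per child.
All 3 independent: (1/4)^3 = 1/64.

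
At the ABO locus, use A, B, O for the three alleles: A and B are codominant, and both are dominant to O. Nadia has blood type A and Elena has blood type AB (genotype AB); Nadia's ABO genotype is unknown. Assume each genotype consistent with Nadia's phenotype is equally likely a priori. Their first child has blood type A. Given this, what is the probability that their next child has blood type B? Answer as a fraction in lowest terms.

1/8

Possible genotypes: Nadia ∈ {AA, AO}; Elena ∈ {AB}.
Weight each parental genotype pair by prior × P(type-A child):
  AA × AB: posterior weight 1/2; P(next child type B) = 0.
  AO × AB: posterior weight 1/2; P(next child type B) = 1/4.
Weighted sum = 1/8.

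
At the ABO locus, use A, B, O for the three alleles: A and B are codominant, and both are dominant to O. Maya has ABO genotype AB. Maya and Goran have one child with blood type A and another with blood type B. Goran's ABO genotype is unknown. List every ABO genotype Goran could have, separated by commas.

For each candidate genotype of Goran, check whether crossing it with AB can produce every observed child phenotype.
  AA → possible child types {A, AB} ✗
  AB → possible child types {A, B, AB} ✓
  AO → possible child types {A, B, AB} ✓
  BB → possible child types {B, AB} ✗
  BO → possible child types {A, B, AB} ✓
  OO → possible child types {A, B} ✓

AB, AO, BO, OO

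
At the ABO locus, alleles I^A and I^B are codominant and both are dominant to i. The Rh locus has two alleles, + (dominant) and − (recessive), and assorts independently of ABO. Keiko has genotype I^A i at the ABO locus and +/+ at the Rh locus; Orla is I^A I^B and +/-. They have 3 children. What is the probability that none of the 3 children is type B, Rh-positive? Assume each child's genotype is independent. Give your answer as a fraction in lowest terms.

27/64

ABO cross I^A i × I^A I^B → 1/2 A, 1/4 B, 1/4 AB.
Rh cross +/+ × +/- → 1 Rh+; so P(type B, Rh-positive) = 1/4 × 1 = 1/4 per child.
P(not type B, Rh-positive) = 3/4 for one child; (3/4)^3 = 27/64.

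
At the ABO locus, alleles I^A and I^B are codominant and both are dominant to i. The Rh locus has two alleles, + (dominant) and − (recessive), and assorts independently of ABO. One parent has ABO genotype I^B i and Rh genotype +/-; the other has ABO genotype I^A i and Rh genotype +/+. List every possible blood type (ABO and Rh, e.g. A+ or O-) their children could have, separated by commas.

O+, A+, B+, AB+

Gametes from I^B i × I^A i give offspring ABO genotypes I^A I^B, I^A i, I^B i, i i, i.e. phenotypes O, A, B, AB.
Rh cross +/- × +/+ → phenotypes Rh+.
Combining independently: O+, A+, B+, AB+.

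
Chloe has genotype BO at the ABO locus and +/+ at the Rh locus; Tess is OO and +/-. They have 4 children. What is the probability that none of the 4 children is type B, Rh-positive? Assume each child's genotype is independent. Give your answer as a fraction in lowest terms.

ABO cross BO × OO → 1/2 O, 1/2 B.
Rh cross +/+ × +/- → 1 Rh+; so P(type B, Rh-positive) = 1/2 × 1 = 1/2 per child.
P(not type B, Rh-positive) = 1/2 for one child; (1/2)^4 = 1/16.

1/16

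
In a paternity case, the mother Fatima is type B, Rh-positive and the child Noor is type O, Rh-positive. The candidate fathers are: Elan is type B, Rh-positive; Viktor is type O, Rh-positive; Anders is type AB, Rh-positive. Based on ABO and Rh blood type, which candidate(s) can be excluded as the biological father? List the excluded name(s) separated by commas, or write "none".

Anders

A candidate is excluded only if no genotype consistent with his phenotype could produce a type O, Rh-positive child with a type B, Rh-positive mother.
Anders (type AB, Rh+): no genotype consistent with that phenotype can produce a type-O Rh+ child with a type-B mother.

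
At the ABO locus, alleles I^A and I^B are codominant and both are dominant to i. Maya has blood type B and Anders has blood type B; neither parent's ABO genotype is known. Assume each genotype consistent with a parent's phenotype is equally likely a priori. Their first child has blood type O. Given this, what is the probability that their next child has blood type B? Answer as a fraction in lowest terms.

3/4

Possible genotypes: Maya ∈ {I^B I^B, I^B i}; Anders ∈ {I^B I^B, I^B i}.
Weight each parental genotype pair by prior × P(type-O child):
  I^B i × I^B i: posterior weight 1; P(next child type B) = 3/4.
Weighted sum = 3/4.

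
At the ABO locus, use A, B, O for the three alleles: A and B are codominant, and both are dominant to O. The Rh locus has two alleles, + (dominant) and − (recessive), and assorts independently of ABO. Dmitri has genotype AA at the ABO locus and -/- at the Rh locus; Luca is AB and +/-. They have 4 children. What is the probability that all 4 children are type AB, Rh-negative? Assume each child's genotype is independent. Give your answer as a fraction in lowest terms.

1/256

ABO cross AA × AB → 1/2 A, 1/2 AB.
Rh cross -/- × +/- → 1/2 Rh+, 1/2 Rh-; so P(type AB, Rh-negative) = 1/2 × 1/2 = 1/4 per child.
All 4 independent: (1/4)^4 = 1/256.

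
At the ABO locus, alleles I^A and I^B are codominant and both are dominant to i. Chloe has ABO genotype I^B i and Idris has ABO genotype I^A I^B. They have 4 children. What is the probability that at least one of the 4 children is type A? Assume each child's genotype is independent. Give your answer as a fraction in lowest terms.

ABO cross I^B i × I^A I^B → 1/4 A, 1/2 B, 1/4 AB.
So P(type A) = 1/4 per child.
P(none) = (3/4)^4 = 81/256; P(at least one) = 1 − 81/256 = 175/256.

175/256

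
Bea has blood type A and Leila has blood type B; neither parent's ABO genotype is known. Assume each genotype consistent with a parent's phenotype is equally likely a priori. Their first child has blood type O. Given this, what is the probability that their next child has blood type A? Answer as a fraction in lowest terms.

1/4

Possible genotypes: Bea ∈ {AA, AO}; Leila ∈ {BB, BO}.
Weight each parental genotype pair by prior × P(type-O child):
  AO × BO: posterior weight 1; P(next child type A) = 1/4.
Weighted sum = 1/4.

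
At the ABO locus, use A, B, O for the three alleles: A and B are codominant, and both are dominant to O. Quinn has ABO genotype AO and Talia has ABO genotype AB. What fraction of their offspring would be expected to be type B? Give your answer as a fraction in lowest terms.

ABO cross AO × AB → offspring phenotypes: 1/2 A, 1/4 B, 1/4 AB.
So P(type B) = 1/4.

1/4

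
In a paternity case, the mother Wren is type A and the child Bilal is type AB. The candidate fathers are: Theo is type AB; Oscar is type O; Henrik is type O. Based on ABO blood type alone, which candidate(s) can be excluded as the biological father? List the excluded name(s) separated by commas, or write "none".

A candidate is excluded only if no genotype consistent with his phenotype could produce a type AB child with a type A mother.
Oscar (type O): no genotype consistent with that phenotype can produce a type-AB child with a type-A mother.
Henrik (type O): no genotype consistent with that phenotype can produce a type-AB child with a type-A mother.

Oscar, Henrik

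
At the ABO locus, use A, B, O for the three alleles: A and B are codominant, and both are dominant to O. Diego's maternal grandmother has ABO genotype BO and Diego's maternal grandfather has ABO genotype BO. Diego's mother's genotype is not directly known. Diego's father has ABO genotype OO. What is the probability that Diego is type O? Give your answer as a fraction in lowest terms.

Diego's mother's ABO genotype from BO × BO: 1/4 BB, 1/2 BO, 1/4 OO.
Crossing each possibility with the father OO and summing P(type O): 1/4·0 + 1/2·1/2 + 1/4·1 = 1/2.

1/2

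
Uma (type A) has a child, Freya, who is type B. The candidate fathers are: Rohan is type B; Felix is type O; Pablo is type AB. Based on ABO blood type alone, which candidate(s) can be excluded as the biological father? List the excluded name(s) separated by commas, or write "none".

A candidate is excluded only if no genotype consistent with his phenotype could produce a type B child with a type A mother.
Felix (type O): no genotype consistent with that phenotype can produce a type-B child with a type-A mother.

Felix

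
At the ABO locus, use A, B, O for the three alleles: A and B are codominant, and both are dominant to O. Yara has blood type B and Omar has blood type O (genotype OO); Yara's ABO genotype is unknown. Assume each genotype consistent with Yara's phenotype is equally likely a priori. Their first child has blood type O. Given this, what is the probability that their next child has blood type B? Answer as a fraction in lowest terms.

Possible genotypes: Yara ∈ {BB, BO}; Omar ∈ {OO}.
Weight each parental genotype pair by prior × P(type-O child):
  BO × OO: posterior weight 1; P(next child type B) = 1/2.
Weighted sum = 1/2.

1/2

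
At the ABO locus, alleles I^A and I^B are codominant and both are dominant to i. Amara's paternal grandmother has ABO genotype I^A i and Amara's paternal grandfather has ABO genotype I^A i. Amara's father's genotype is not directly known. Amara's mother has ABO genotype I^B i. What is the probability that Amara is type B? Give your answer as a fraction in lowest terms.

Amara's father's ABO genotype from I^A i × I^A i: 1/4 I^A I^A, 1/2 I^A i, 1/4 i i.
Crossing each possibility with the mother I^B i and summing P(type B): 1/4·0 + 1/2·1/4 + 1/4·1/2 = 1/4.

1/4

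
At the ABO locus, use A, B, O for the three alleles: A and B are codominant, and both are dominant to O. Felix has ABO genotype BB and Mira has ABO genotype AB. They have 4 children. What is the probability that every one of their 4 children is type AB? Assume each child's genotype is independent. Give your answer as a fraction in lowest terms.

ABO cross BB × AB → 1/2 B, 1/2 AB.
So P(type AB) = 1/2 per child.
All 4 independent: (1/2)^4 = 1/16.

1/16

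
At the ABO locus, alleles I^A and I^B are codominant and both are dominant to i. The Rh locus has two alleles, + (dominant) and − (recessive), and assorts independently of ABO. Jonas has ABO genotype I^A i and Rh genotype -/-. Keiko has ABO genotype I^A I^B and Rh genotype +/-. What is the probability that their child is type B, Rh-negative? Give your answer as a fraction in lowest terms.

1/8

ABO cross I^A i × I^A I^B → offspring phenotypes: 1/2 A, 1/4 B, 1/4 AB.
Rh cross -/- × +/- → 1/2 Rh+, 1/2 Rh-.
Independent loci: P(type B, Rh-negative) = 1/4 × 1/2 = 1/8.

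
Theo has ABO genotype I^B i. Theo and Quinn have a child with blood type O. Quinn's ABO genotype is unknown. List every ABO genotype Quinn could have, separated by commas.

For each candidate genotype of Quinn, check whether crossing it with I^B i can produce every observed child phenotype.
  I^A I^A → possible child types {A, AB} ✗
  I^A I^B → possible child types {A, B, AB} ✗
  I^A i → possible child types {O, A, B, AB} ✓
  I^B I^B → possible child types {B} ✗
  I^B i → possible child types {O, B} ✓
  i i → possible child types {O, B} ✓

I^A i, I^B i, i i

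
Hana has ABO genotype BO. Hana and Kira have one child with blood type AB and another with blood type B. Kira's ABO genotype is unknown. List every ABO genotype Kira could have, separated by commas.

For each candidate genotype of Kira, check whether crossing it with BO can produce every observed child phenotype.
  AA → possible child types {A, AB} ✗
  AB → possible child types {A, B, AB} ✓
  AO → possible child types {O, A, B, AB} ✓
  BB → possible child types {B} ✗
  BO → possible child types {O, B} ✗
  OO → possible child types {O, B} ✗

AB, AO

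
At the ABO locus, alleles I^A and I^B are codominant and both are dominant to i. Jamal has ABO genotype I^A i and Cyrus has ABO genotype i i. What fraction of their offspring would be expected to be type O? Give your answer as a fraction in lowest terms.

1/2

ABO cross I^A i × i i → offspring phenotypes: 1/2 O, 1/2 A.
So P(type O) = 1/2.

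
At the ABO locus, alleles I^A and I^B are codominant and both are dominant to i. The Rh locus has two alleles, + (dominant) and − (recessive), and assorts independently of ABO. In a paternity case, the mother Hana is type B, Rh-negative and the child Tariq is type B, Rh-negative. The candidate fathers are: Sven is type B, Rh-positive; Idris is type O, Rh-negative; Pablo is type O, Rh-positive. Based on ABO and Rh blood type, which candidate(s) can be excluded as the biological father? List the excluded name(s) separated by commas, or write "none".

A candidate is excluded only if no genotype consistent with his phenotype could produce a type B, Rh-negative child with a type B, Rh-negative mother.
Every candidate has at least one consistent genotype combination, so none can be excluded.

none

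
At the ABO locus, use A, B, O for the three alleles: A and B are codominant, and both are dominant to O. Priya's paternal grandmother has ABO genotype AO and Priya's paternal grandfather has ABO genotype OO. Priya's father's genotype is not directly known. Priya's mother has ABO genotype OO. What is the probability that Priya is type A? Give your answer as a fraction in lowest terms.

1/4

Priya's father's ABO genotype from AO × OO: 1/2 AO, 1/2 OO.
Crossing each possibility with the mother OO and summing P(type A): 1/2·1/2 + 1/2·0 = 1/4.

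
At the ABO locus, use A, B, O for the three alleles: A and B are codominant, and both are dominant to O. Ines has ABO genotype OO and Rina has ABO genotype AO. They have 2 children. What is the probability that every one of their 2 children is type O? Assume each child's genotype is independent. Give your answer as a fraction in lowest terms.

ABO cross OO × AO → 1/2 O, 1/2 A.
So P(type O) = 1/2 per child.
All 2 independent: (1/2)^2 = 1/4.

1/4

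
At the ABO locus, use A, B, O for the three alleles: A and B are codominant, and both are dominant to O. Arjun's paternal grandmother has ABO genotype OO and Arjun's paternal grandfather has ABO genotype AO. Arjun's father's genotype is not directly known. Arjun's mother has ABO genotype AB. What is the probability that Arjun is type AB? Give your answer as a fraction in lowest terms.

1/8

Arjun's father's ABO genotype from OO × AO: 1/2 AO, 1/2 OO.
Crossing each possibility with the mother AB and summing P(type AB): 1/2·1/4 + 1/2·0 = 1/8.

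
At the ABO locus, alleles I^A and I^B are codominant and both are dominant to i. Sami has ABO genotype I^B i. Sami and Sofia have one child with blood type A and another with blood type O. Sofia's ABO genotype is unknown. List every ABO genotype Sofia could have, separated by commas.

I^A i

For each candidate genotype of Sofia, check whether crossing it with I^B i can produce every observed child phenotype.
  I^A I^A → possible child types {A, AB} ✗
  I^A I^B → possible child types {A, B, AB} ✗
  I^A i → possible child types {O, A, B, AB} ✓
  I^B I^B → possible child types {B} ✗
  I^B i → possible child types {O, B} ✗
  i i → possible child types {O, B} ✗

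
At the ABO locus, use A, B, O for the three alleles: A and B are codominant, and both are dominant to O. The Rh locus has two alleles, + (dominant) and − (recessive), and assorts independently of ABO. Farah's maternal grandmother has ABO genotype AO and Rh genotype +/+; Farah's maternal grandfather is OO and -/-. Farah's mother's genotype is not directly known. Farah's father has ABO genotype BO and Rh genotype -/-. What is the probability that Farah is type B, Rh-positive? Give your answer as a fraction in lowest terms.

Farah's mother's ABO genotype from AO × OO: 1/2 AO, 1/2 OO.
Crossing each possibility with the father BO and summing P(type B): 1/2·1/4 + 1/2·1/2 = 3/8.
Similarly for Rh via the mother's Rh distribution: P(Rh+) = 1/2.
Independent loci: 3/8 × 1/2 = 3/16.

3/16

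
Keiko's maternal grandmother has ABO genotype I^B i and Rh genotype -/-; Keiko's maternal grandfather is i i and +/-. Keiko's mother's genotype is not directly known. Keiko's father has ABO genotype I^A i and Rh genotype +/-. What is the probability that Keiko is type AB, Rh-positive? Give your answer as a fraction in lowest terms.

Keiko's mother's ABO genotype from I^B i × i i: 1/2 I^B i, 1/2 i i.
Crossing each possibility with the father I^A i and summing P(type AB): 1/2·1/4 + 1/2·0 = 1/8.
Similarly for Rh via the mother's Rh distribution: P(Rh+) = 5/8.
Independent loci: 1/8 × 5/8 = 5/64.

5/64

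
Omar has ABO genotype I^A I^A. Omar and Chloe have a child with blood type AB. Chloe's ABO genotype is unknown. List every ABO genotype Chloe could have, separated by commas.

For each candidate genotype of Chloe, check whether crossing it with I^A I^A can produce every observed child phenotype.
  I^A I^A → possible child types {A} ✗
  I^A I^B → possible child types {A, AB} ✓
  I^A i → possible child types {A} ✗
  I^B I^B → possible child types {AB} ✓
  I^B i → possible child types {A, AB} ✓
  i i → possible child types {A} ✗

I^A I^B, I^B I^B, I^B i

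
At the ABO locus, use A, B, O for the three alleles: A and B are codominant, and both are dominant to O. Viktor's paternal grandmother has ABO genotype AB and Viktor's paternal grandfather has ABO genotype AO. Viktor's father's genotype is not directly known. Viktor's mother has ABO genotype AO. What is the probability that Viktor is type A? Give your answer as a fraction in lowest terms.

Viktor's father's ABO genotype from AB × AO: 1/4 AA, 1/4 AB, 1/4 AO, 1/4 BO.
Crossing each possibility with the mother AO and summing P(type A): 1/4·1 + 1/4·1/2 + 1/4·3/4 + 1/4·1/4 = 5/8.

5/8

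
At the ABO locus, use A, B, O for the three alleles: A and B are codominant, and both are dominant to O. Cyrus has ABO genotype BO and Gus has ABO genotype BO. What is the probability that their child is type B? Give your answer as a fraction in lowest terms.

3/4

ABO cross BO × BO → offspring phenotypes: 1/4 O, 3/4 B.
So P(type B) = 3/4.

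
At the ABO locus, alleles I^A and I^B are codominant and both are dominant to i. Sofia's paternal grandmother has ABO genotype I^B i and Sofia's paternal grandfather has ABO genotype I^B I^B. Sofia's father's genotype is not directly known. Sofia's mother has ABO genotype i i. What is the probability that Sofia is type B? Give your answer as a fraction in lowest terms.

3/4

Sofia's father's ABO genotype from I^B i × I^B I^B: 1/2 I^B I^B, 1/2 I^B i.
Crossing each possibility with the mother i i and summing P(type B): 1/2·1 + 1/2·1/2 = 3/4.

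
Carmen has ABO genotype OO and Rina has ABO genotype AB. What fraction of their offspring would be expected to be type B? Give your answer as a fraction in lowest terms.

ABO cross OO × AB → offspring phenotypes: 1/2 A, 1/2 B.
So P(type B) = 1/2.

1/2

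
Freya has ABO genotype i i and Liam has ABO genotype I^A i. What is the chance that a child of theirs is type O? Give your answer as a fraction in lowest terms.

ABO cross i i × I^A i → offspring phenotypes: 1/2 O, 1/2 A.
So P(type O) = 1/2.

1/2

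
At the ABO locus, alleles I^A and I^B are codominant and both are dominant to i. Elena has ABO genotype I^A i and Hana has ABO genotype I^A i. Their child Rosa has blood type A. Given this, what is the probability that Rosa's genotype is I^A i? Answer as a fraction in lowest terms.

Cross I^A i × I^A i → 1/4 I^A I^A, 1/2 I^A i, 1/4 i i.
Type-A genotypes among offspring: I^A I^A (1/4), I^A i (1/2); total 3/4.
P(I^A i | type A) = (1/2) / (3/4) = 2/3.

2/3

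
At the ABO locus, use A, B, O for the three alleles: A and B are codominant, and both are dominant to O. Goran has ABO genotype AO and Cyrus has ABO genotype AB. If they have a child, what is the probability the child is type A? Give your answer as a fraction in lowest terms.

1/2

ABO cross AO × AB → offspring phenotypes: 1/2 A, 1/4 B, 1/4 AB.
So P(type A) = 1/2.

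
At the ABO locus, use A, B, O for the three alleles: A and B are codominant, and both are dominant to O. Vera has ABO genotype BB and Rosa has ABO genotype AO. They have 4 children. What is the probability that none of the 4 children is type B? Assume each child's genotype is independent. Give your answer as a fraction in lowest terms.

ABO cross BB × AO → 1/2 B, 1/2 AB.
So P(type B) = 1/2 per child.
P(not type B) = 1/2 for one child; (1/2)^4 = 1/16.

1/16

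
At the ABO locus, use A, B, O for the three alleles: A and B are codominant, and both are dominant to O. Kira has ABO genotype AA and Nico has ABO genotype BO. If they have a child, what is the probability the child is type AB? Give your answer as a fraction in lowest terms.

1/2

ABO cross AA × BO → offspring phenotypes: 1/2 A, 1/2 AB.
So P(type AB) = 1/2.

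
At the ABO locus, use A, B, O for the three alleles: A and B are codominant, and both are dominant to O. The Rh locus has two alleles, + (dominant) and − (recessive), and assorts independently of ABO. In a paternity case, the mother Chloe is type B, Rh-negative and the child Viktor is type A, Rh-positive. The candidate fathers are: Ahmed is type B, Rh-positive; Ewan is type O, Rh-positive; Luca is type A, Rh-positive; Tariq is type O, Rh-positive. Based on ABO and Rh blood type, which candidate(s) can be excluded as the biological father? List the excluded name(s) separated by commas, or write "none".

Ahmed, Ewan, Tariq

A candidate is excluded only if no genotype consistent with his phenotype could produce a type A, Rh-positive child with a type B, Rh-negative mother.
Ahmed (type B, Rh+): no genotype consistent with that phenotype can produce a type-A Rh+ child with a type-B mother.
Ewan (type O, Rh+): no genotype consistent with that phenotype can produce a type-A Rh+ child with a type-B mother.
Tariq (type O, Rh+): no genotype consistent with that phenotype can produce a type-A Rh+ child with a type-B mother.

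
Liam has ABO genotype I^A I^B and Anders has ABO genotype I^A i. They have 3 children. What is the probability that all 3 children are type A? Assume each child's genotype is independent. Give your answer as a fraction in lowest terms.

1/8

ABO cross I^A I^B × I^A i → 1/2 A, 1/4 B, 1/4 AB.
So P(type A) = 1/2 per child.
All 3 independent: (1/2)^3 = 1/8.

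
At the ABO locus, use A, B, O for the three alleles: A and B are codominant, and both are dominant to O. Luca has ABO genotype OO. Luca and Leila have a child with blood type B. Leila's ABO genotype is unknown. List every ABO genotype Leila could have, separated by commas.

AB, BB, BO

For each candidate genotype of Leila, check whether crossing it with OO can produce every observed child phenotype.
  AA → possible child types {A} ✗
  AB → possible child types {A, B} ✓
  AO → possible child types {O, A} ✗
  BB → possible child types {B} ✓
  BO → possible child types {O, B} ✓
  OO → possible child types {O} ✗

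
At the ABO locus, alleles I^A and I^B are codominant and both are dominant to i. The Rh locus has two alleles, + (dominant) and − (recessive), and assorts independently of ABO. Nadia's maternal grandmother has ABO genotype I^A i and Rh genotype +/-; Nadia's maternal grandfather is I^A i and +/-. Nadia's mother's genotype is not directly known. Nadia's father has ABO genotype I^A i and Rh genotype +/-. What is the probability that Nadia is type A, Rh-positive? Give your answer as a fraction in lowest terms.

9/16

Nadia's mother's ABO genotype from I^A i × I^A i: 1/4 I^A I^A, 1/2 I^A i, 1/4 i i.
Crossing each possibility with the father I^A i and summing P(type A): 1/4·1 + 1/2·3/4 + 1/4·1/2 = 3/4.
Similarly for Rh via the mother's Rh distribution: P(Rh+) = 3/4.
Independent loci: 3/4 × 3/4 = 9/16.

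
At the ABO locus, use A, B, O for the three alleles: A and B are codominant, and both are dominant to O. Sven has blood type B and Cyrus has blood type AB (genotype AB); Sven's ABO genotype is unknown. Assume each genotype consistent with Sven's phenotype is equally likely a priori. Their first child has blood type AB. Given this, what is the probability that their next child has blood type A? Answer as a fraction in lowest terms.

Possible genotypes: Sven ∈ {BB, BO}; Cyrus ∈ {AB}.
Weight each parental genotype pair by prior × P(type-AB child):
  BB × AB: posterior weight 2/3; P(next child type A) = 0.
  BO × AB: posterior weight 1/3; P(next child type A) = 1/4.
Weighted sum = 1/12.

1/12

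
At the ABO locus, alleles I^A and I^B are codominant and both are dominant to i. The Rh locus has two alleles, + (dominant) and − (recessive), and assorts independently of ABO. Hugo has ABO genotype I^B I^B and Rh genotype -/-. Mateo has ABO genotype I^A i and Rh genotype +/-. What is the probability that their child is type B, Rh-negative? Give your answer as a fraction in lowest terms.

1/4

ABO cross I^B I^B × I^A i → offspring phenotypes: 1/2 B, 1/2 AB.
Rh cross -/- × +/- → 1/2 Rh+, 1/2 Rh-.
Independent loci: P(type B, Rh-negative) = 1/2 × 1/2 = 1/4.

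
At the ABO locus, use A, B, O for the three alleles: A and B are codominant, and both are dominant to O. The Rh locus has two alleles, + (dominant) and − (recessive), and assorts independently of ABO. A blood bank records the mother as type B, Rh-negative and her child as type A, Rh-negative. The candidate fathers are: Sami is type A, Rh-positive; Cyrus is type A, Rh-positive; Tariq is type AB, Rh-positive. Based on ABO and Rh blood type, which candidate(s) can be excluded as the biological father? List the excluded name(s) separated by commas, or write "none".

none

A candidate is excluded only if no genotype consistent with his phenotype could produce a type A, Rh-negative child with a type B, Rh-negative mother.
Every candidate has at least one consistent genotype combination, so none can be excluded.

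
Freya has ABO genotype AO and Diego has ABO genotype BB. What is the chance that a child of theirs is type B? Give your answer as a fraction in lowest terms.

1/2

ABO cross AO × BB → offspring phenotypes: 1/2 B, 1/2 AB.
So P(type B) = 1/2.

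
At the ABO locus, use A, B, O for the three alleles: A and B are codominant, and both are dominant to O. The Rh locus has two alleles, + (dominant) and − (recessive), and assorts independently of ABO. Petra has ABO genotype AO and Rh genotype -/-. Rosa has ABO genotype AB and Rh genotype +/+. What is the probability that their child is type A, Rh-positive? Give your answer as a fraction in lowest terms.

1/2

ABO cross AO × AB → offspring phenotypes: 1/2 A, 1/4 B, 1/4 AB.
Rh cross -/- × +/+ → 1 Rh+.
Independent loci: P(type A, Rh-positive) = 1/2 × 1 = 1/2.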